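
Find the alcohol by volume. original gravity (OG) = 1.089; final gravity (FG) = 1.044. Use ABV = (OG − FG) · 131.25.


ABV = (1.089 − 1.044) · 131.25

5.9062 % ABV


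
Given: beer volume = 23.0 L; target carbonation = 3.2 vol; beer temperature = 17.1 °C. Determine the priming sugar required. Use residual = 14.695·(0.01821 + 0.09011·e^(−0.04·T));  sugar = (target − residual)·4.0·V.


residual = 14.695·(0.01821 + 0.09011·e^(−0.04·17.1)) = 0.9358
sugar = (3.2 − 0.9358)·4.0·23.0

208.3098 g


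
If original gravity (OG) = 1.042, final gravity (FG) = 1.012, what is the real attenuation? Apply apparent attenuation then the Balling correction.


AA = (OG−FG)/(OG−1)·100;  RA = AA·0.8192
AA = (1.042 − 1.012)/(1.042 − 1)·100 = 71.4286
RA = 71.4286·0.8192

58.5143 %


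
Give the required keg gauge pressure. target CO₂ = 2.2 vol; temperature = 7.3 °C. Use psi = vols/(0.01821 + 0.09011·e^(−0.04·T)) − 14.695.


psi = 2.2/(0.01821 + 0.09011·e^(−0.04·7.3)) − 14.695

11.0356 psi


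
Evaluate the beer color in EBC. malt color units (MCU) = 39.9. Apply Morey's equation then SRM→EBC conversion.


SRM = 1.4922·MCU^0.6859;  EBC = SRM·1.97
SRM = 1.4922·39.9^0.6859 = 18.7040
EBC = 18.7040·1.97

36.8469 EBC


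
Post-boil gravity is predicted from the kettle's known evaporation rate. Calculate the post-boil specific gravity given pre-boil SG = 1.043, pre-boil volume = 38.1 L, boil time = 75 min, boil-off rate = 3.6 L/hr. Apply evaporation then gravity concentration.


V_post = V_pre − rate·(t/60);  SG_post = 1 + (SG_pre−1)·V_pre/V_post
V_post = 38.1 − 3.6·(75/60) = 33.6000
SG_post = 1 + (1.043 − 1)·38.1/33.6000

1.0488


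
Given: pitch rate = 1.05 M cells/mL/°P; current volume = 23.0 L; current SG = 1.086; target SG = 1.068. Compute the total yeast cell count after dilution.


V_w = V·((SG_c−1)/(SG_t−1)−1);  °P = 259 − 259/SG_t;  cells = rate·(V+V_w)·°P
V_w = 23.0·((1.086−1)/(1.068−1)−1) = 6.0882
V_final = 23.0 + 6.0882 = 29.0882
°P = 259 − 259/1.068 = 16.4906
cells = 1.05·29.0882·16.4906

503.6677 billion cells


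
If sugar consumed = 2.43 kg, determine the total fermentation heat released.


Q = m_sugar · 590 kJ/kg
Q = 2.43 · 590

1433.7000 kJ


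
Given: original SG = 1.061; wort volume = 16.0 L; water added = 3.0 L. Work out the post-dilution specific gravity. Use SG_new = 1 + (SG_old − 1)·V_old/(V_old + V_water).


pts = (1.061 − 1)·1000·16.0/(16.0 + 3.0) = 51.3684
SG_new = 1 + 51.3684/1000

1.0514


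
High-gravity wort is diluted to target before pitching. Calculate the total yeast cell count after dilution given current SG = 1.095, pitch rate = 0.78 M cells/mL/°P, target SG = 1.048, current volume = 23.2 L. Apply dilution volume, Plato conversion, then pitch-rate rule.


V_w = V·((SG_c−1)/(SG_t−1)−1);  °P = 259 − 259/SG_t;  cells = rate·(V+V_w)·°P
V_w = 23.2·((1.095−1)/(1.048−1)−1) = 22.7167
V_final = 23.2 + 22.7167 = 45.9167
°P = 259 − 259/1.048 = 11.8626
cells = 0.78·45.9167·11.8626

424.8589 billion cells


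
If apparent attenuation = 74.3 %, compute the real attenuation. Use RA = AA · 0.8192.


RA = 74.3 · 0.8192

60.8666 %


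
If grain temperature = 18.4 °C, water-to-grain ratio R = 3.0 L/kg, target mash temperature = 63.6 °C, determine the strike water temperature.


T_strike = (0.41/R)·(T_mash − T_grain) + T_mash
T_strike = (0.41/3.0)·(63.6 − 18.4) + 63.6

69.7773 °C


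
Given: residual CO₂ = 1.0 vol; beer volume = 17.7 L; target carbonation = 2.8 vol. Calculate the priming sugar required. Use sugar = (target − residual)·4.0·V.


sugar = (2.8 − 1.0)·4.0·17.7

127.4400 g


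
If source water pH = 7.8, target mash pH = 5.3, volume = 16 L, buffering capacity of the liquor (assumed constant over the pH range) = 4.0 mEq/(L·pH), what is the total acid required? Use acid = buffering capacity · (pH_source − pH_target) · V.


acid = 4.0 · (7.8 − 5.3) · 16

160.0000 mEq


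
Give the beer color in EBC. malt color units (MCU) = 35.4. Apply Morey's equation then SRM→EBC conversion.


SRM = 1.4922·MCU^0.6859;  EBC = SRM·1.97
SRM = 1.4922·35.4^0.6859 = 17.2301
EBC = 17.2301·1.97

33.9433 EBC


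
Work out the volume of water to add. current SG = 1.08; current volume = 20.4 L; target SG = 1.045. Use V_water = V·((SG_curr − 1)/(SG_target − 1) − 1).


V_water = 20.4·((1.08 − 1)/(1.045 − 1) − 1)

15.8667 L


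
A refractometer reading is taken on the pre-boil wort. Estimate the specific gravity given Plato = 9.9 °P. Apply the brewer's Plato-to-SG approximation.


SG = 259/(259 − P)
SG = 259/(259 − 9.9)

1.0397


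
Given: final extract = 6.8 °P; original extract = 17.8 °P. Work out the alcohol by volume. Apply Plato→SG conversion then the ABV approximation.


SG = 259/(259 − P);  ABV = (OG − FG)·131.25
OG = 259/(259 − 17.8) = 1.0738
FG = 259/(259 − 6.8) = 1.0270
ABV = (1.0738 − 1.0270)·131.25

6.1471 % ABV


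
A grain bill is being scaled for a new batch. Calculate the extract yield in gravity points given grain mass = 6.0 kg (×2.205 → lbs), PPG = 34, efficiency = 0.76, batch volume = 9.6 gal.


points = lbs × PPG × eff / vol
lbs = 6.0 × 2.205 = 13.2300
points = 13.2300 × 34 × 0.76 / 9.6

35.6108 points


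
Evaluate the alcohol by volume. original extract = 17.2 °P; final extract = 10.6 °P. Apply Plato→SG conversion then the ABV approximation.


SG = 259/(259 − P);  ABV = (OG − FG)·131.25
OG = 259/(259 − 17.2) = 1.0711
FG = 259/(259 − 10.6) = 1.0427
ABV = (1.0711 − 1.0427)·131.25

3.7354 % ABV


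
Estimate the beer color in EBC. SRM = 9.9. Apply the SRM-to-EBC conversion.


EBC = SRM · 1.97
EBC = 9.9 · 1.97

19.5030 EBC


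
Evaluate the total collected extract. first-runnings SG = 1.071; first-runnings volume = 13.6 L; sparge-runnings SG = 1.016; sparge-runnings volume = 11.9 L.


total = Σ (SG_i − 1)·1000·V_i
first = (1.071 − 1)·1000·13.6 = 965.6000
sparge = (1.016 − 1)·1000·11.9 = 190.4000
total = 965.6000 + 190.4000

1156.0000 gravity·L


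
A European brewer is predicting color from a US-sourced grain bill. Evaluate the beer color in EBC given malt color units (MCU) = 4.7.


SRM = 1.4922·MCU^0.6859;  EBC = SRM·1.97
SRM = 1.4922·4.7^0.6859 = 4.3134
EBC = 4.3134·1.97

8.4974 EBC


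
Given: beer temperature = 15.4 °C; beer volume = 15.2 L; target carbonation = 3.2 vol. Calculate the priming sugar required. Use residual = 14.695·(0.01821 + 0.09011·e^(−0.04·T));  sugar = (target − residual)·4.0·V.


residual = 14.695·(0.01821 + 0.09011·e^(−0.04·15.4)) = 0.9828
sugar = (3.2 − 0.9828)·4.0·15.2

134.8070 g


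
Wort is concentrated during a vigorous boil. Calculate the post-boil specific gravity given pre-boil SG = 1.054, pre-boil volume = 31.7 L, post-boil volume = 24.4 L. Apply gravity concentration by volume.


SG_post = 1 + (SG_pre − 1)·V_pre/V_post
pts_pre = (1.054 − 1)·1000 = 54.0000
pts_post = 54.0000·31.7/24.4 = 70.1557
SG_post = 1 + 70.1557/1000

1.0702


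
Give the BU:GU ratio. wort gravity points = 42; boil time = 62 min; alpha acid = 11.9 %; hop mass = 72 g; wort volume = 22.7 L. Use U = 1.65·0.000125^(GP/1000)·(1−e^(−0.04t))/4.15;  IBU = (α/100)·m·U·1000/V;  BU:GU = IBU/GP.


U = 1.65·0.000125^(42/1000)·(1−e^(−0.04·62))/4.15 = 0.2498
IBU = (11.9/100)·72·0.2498·1000/22.7 = 94.2707
BU:GU = 94.2707/42

2.2445


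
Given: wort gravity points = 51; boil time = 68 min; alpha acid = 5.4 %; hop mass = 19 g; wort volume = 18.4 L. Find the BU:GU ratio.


U = 1.65·0.000125^(GP/1000)·(1−e^(−0.04t))/4.15;  IBU = (α/100)·m·U·1000/V;  BU:GU = IBU/GP
U = 1.65·0.000125^(51/1000)·(1−e^(−0.04·68))/4.15 = 0.2348
IBU = (5.4/100)·19·0.2348·1000/18.4 = 13.0952
BU:GU = 13.0952/51

0.2568


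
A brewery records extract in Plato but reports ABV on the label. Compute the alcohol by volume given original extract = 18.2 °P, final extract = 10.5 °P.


SG = 259/(259 − P);  ABV = (OG − FG)·131.25
OG = 259/(259 − 18.2) = 1.0756
FG = 259/(259 − 10.5) = 1.0423
ABV = (1.0756 − 1.0423)·131.25

4.3743 % ABV


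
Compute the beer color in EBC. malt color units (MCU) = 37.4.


SRM = 1.4922·MCU^0.6859;  EBC = SRM·1.97
SRM = 1.4922·37.4^0.6859 = 17.8920
EBC = 17.8920·1.97

35.2473 EBC


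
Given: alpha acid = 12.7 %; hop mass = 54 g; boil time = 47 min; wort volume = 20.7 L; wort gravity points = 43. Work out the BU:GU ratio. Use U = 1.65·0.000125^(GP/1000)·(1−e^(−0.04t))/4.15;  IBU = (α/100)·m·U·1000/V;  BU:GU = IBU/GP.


U = 1.65·0.000125^(43/1000)·(1−e^(−0.04·47))/4.15 = 0.2289
IBU = (12.7/100)·54·0.2289·1000/20.7 = 75.8444
BU:GU = 75.8444/43

1.7638


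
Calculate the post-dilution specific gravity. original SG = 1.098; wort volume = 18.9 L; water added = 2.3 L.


SG_new = 1 + (SG_old − 1)·V_old/(V_old + V_water)
pts = (1.098 − 1)·1000·18.9/(18.9 + 2.3) = 87.3679
SG_new = 1 + 87.3679/1000

1.0874


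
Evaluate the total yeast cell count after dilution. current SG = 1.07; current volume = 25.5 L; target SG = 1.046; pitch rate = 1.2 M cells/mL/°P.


V_w = V·((SG_c−1)/(SG_t−1)−1);  °P = 259 − 259/SG_t;  cells = rate·(V+V_w)·°P
V_w = 25.5·((1.07−1)/(1.046−1)−1) = 13.3043
V_final = 25.5 + 13.3043 = 38.8043
°P = 259 − 259/1.046 = 11.3901
cells = 1.2·38.8043·11.3901

530.3805 billion cells


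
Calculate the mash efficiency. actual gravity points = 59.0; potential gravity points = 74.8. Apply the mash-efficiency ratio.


efficiency = actual / potential × 100
efficiency = 59.0 / 74.8 × 100

78.8770 %


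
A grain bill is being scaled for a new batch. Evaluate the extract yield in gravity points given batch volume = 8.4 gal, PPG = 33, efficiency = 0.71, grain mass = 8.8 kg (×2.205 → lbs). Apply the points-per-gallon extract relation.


points = lbs × PPG × eff / vol
lbs = 8.8 × 2.205 = 19.4040
points = 19.4040 × 33 × 0.71 / 8.4

54.1233 points


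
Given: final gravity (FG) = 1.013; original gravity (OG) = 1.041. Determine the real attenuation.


AA = (OG−FG)/(OG−1)·100;  RA = AA·0.8192
AA = (1.041 − 1.013)/(1.041 − 1)·100 = 68.2927
RA = 68.2927·0.8192

55.9454 %


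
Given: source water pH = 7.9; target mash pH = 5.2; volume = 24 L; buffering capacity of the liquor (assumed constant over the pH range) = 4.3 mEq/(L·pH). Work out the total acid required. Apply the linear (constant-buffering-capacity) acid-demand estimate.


acid = buffering capacity · (pH_source − pH_target) · V
acid = 4.3 · (7.9 − 5.2) · 24

278.6400 mEq


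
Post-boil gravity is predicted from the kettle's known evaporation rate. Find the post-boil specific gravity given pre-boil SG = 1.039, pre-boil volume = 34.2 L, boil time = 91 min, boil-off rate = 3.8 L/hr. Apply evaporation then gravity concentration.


V_post = V_pre − rate·(t/60);  SG_post = 1 + (SG_pre−1)·V_pre/V_post
V_post = 34.2 − 3.8·(91/60) = 28.4367
SG_post = 1 + (1.039 − 1)·34.2/28.4367

1.0469


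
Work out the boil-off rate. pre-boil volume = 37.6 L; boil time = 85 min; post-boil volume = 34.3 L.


rate = (V_pre − V_post) / (t_min/60)
rate = (37.6 − 34.3) / (85/60)

2.3294 L/hr


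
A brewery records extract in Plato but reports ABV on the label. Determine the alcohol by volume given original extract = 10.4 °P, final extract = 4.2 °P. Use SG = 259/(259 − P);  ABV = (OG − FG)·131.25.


OG = 259/(259 − 10.4) = 1.0418
FG = 259/(259 − 4.2) = 1.0165
ABV = (1.0418 − 1.0165)·131.25

3.3273 % ABV


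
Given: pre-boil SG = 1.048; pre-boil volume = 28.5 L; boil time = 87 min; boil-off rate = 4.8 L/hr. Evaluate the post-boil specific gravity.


V_post = V_pre − rate·(t/60);  SG_post = 1 + (SG_pre−1)·V_pre/V_post
V_post = 28.5 − 4.8·(87/60) = 21.5400
SG_post = 1 + (1.048 − 1)·28.5/21.5400

1.0635


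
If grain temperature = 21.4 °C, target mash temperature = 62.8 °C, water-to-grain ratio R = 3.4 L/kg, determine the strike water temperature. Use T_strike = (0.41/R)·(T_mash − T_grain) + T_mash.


T_strike = (0.41/3.4)·(62.8 − 21.4) + 62.8

67.7924 °C


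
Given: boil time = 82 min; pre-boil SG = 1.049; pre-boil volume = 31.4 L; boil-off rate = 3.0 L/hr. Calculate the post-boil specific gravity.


V_post = V_pre − rate·(t/60);  SG_post = 1 + (SG_pre−1)·V_pre/V_post
V_post = 31.4 − 3.0·(82/60) = 27.3000
SG_post = 1 + (1.049 − 1)·31.4/27.3000

1.0564


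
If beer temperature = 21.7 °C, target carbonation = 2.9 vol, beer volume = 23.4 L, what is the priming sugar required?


residual = 14.695·(0.01821 + 0.09011·e^(−0.04·T));  sugar = (target − residual)·4.0·V
residual = 14.695·(0.01821 + 0.09011·e^(−0.04·21.7)) = 0.8235
sugar = (2.9 − 0.8235)·4.0·23.4

194.3634 g


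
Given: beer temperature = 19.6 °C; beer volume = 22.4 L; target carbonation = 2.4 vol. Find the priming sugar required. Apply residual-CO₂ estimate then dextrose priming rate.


residual = 14.695·(0.01821 + 0.09011·e^(−0.04·T));  sugar = (target − residual)·4.0·V
residual = 14.695·(0.01821 + 0.09011·e^(−0.04·19.6)) = 0.8722
sugar = (2.4 − 0.8722)·4.0·22.4

136.8928 g


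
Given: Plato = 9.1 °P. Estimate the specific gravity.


SG = 259/(259 − P)
SG = 259/(259 − 9.1)

1.0364


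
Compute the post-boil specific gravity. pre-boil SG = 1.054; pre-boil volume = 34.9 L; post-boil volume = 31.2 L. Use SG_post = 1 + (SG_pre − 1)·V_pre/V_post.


pts_pre = (1.054 − 1)·1000 = 54.0000
pts_post = 54.0000·34.9/31.2 = 60.4038
SG_post = 1 + 60.4038/1000

1.0604


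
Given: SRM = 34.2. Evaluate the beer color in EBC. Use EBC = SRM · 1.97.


EBC = 34.2 · 1.97

67.3740 EBC


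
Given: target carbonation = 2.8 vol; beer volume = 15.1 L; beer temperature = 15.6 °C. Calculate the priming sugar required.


residual = 14.695·(0.01821 + 0.09011·e^(−0.04·T));  sugar = (target − residual)·4.0·V
residual = 14.695·(0.01821 + 0.09011·e^(−0.04·15.6)) = 0.9771
sugar = (2.8 − 0.9771)·4.0·15.1

110.1043 g


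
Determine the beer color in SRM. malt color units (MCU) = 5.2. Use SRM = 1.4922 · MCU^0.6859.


SRM = 1.4922 · 5.2^0.6859

4.6231 SRM


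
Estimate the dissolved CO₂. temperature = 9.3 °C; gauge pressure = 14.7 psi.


vols = (P + 14.695)·(0.01821 + 0.09011·e^(−0.04·T))
vols = (14.7 + 14.695)·(0.01821 + 0.09011·e^(−0.04·9.3))

2.3612 volumes


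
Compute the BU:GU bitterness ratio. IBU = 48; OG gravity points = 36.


BU:GU = IBU / OG_points
BU:GU = 48 / 36

1.3333


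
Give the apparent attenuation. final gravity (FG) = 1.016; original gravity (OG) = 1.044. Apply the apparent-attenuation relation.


AA = (OG − FG)/(OG − 1) · 100
AA = (1.044 − 1.016)/(1.044 − 1) · 100

63.6364 %


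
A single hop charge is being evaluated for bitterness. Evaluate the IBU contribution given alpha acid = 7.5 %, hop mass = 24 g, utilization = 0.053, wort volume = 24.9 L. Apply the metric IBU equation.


IBU = (α/100)·mass·U·1000 / V
IBU = (7.5/100)·24·0.053·1000 / 24.9

3.8313 IBU


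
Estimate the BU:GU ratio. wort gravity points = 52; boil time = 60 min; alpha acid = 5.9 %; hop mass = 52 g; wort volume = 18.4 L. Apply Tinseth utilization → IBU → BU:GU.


U = 1.65·0.000125^(GP/1000)·(1−e^(−0.04t))/4.15;  IBU = (α/100)·m·U·1000/V;  BU:GU = IBU/GP
U = 1.65·0.000125^(52/1000)·(1−e^(−0.04·60))/4.15 = 0.2266
IBU = (5.9/100)·52·0.2266·1000/18.4 = 37.7756
BU:GU = 37.7756/52

0.7265


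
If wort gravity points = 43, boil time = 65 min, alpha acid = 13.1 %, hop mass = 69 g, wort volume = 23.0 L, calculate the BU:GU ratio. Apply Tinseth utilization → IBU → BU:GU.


U = 1.65·0.000125^(GP/1000)·(1−e^(−0.04t))/4.15;  IBU = (α/100)·m·U·1000/V;  BU:GU = IBU/GP
U = 1.65·0.000125^(43/1000)·(1−e^(−0.04·65))/4.15 = 0.2501
IBU = (13.1/100)·69·0.2501·1000/23.0 = 98.2830
BU:GU = 98.2830/43

2.2857


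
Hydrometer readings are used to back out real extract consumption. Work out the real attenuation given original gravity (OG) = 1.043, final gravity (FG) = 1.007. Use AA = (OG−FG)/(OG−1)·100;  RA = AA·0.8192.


AA = (1.043 − 1.007)/(1.043 − 1)·100 = 83.7209
RA = 83.7209·0.8192

68.5842 %


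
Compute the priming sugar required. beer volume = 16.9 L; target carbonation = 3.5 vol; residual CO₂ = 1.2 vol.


sugar = (target − residual)·4.0·V
sugar = (3.5 − 1.2)·4.0·16.9

155.4800 g


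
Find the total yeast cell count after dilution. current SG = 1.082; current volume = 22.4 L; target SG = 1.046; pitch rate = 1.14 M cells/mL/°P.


V_w = V·((SG_c−1)/(SG_t−1)−1);  °P = 259 − 259/SG_t;  cells = rate·(V+V_w)·°P
V_w = 22.4·((1.082−1)/(1.046−1)−1) = 17.5304
V_final = 22.4 + 17.5304 = 39.9304
°P = 259 − 259/1.046 = 11.3901
cells = 1.14·39.9304·11.3901

518.4833 billion cells


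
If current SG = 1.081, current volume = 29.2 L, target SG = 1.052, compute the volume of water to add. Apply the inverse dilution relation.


V_water = V·((SG_curr − 1)/(SG_target − 1) − 1)
V_water = 29.2·((1.081 − 1)/(1.052 − 1) − 1)

16.2846 L


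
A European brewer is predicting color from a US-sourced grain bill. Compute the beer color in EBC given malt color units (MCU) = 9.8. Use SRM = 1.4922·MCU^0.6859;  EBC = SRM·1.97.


SRM = 1.4922·9.8^0.6859 = 7.1402
EBC = 7.1402·1.97

14.0661 EBC


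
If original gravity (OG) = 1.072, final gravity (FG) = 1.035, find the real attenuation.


AA = (OG−FG)/(OG−1)·100;  RA = AA·0.8192
AA = (1.072 − 1.035)/(1.072 − 1)·100 = 51.3889
RA = 51.3889·0.8192

42.0978 %


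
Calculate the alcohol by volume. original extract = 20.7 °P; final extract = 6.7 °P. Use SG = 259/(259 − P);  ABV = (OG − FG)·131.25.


OG = 259/(259 − 20.7) = 1.0869
FG = 259/(259 − 6.7) = 1.0266
ABV = (1.0869 − 1.0266)·131.25

7.9156 % ABV


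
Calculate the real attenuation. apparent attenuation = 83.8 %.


RA = AA · 0.8192
RA = 83.8 · 0.8192

68.6490 %


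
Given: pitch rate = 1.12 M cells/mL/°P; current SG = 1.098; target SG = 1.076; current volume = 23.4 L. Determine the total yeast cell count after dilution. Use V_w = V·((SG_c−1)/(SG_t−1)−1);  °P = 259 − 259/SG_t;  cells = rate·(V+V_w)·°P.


V_w = 23.4·((1.098−1)/(1.076−1)−1) = 6.7737
V_final = 23.4 + 6.7737 = 30.1737
°P = 259 − 259/1.076 = 18.2937
cells = 1.12·30.1737·18.2937

618.2263 billion cells


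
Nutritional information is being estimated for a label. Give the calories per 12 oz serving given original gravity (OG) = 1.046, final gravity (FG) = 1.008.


ABW = (OG−FG)·131.25·0.79/FG;  °P = 259 − 259/SG (for OG→OE and FG→AE);  RE = 0.1808·OE + 0.8192·AE;  Cal = (6.9·ABW + 4·(RE−0.1))·FG·3.55
ABW = (1.046 − 1.008)·131.25·0.79/1.008 = 3.9089
OE = 259 − 259/1.046 = 11.3901 °P
AE = 259 − 259/1.008 = 2.0556 °P
RE = 0.1808·11.3901 + 0.8192·2.0556 = 3.7432 °P
Cal = (6.9·3.9089 + 4·(3.7432−0.1))·1.008·3.55

148.6611 kcal


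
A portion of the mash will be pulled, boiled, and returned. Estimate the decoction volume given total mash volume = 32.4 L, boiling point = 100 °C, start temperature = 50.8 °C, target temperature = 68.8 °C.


V_dec = V_total·(T_target − T_start)/(T_boil − T_start)
V_dec = 32.4·(68.8 − 50.8)/(100 − 50.8)

11.8537 L


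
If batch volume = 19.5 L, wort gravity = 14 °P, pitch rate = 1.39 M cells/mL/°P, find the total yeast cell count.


cells (billions) = rate · V_L · °P
cells = 1.39 · 19.5 · 14

379.4700 billion cells


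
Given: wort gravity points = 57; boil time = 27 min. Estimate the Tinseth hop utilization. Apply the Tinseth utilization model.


U = 1.65·0.000125^(GP/1000) · (1 − e^(−0.04·t))/4.15
bigness = 1.65·0.000125^(57/1000) = 0.9886
boil_factor = (1 − e^(−0.04·27))/4.15 = 0.1591
U = 0.9886 · 0.1591

0.1573


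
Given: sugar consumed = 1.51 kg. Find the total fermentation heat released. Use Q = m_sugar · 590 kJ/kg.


Q = 1.51 · 590

890.9000 kJ


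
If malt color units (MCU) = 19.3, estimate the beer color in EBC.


SRM = 1.4922·MCU^0.6859;  EBC = SRM·1.97
SRM = 1.4922·19.3^0.6859 = 11.3656
EBC = 11.3656·1.97

22.3902 EBC


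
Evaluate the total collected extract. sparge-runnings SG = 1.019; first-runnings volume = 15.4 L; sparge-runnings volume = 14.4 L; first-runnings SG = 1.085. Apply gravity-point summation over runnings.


total = Σ (SG_i − 1)·1000·V_i
first = (1.085 − 1)·1000·15.4 = 1309.0000
sparge = (1.019 − 1)·1000·14.4 = 273.6000
total = 1309.0000 + 273.6000

1582.6000 gravity·L


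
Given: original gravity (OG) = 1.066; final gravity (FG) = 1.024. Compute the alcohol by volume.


ABV = (OG − FG) · 131.25
ABV = (1.066 − 1.024) · 131.25

5.5125 % ABV


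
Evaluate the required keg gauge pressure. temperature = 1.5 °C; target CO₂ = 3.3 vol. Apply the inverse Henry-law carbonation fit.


psi = vols/(0.01821 + 0.09011·e^(−0.04·T)) − 14.695
psi = 3.3/(0.01821 + 0.09011·e^(−0.04·1.5)) − 14.695

17.3213 psi


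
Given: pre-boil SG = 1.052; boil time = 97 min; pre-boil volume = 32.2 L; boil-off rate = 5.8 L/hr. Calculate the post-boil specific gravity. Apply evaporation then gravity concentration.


V_post = V_pre − rate·(t/60);  SG_post = 1 + (SG_pre−1)·V_pre/V_post
V_post = 32.2 − 5.8·(97/60) = 22.8233
SG_post = 1 + (1.052 − 1)·32.2/22.8233

1.0734


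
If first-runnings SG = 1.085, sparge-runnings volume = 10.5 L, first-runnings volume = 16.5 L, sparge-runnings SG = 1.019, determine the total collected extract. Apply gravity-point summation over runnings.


total = Σ (SG_i − 1)·1000·V_i
first = (1.085 − 1)·1000·16.5 = 1402.5000
sparge = (1.019 − 1)·1000·10.5 = 199.5000
total = 1402.5000 + 199.5000

1602.0000 gravity·L


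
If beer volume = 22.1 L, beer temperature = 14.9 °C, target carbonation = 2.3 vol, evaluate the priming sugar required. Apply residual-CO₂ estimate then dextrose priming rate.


residual = 14.695·(0.01821 + 0.09011·e^(−0.04·T));  sugar = (target − residual)·4.0·V
residual = 14.695·(0.01821 + 0.09011·e^(−0.04·14.9)) = 0.9972
sugar = (2.3 − 0.9972)·4.0·22.1

115.1652 g


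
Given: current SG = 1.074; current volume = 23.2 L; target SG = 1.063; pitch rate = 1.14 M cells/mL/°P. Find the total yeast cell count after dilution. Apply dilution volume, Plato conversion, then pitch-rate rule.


V_w = V·((SG_c−1)/(SG_t−1)−1);  °P = 259 − 259/SG_t;  cells = rate·(V+V_w)·°P
V_w = 23.2·((1.074−1)/(1.063−1)−1) = 4.0508
V_final = 23.2 + 4.0508 = 27.2508
°P = 259 − 259/1.063 = 15.3500
cells = 1.14·27.2508·15.3500

476.8602 billion cells


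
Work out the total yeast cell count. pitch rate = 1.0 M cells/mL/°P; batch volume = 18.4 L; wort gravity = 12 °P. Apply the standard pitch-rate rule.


cells (billions) = rate · V_L · °P
cells = 1.0 · 18.4 · 12

220.8000 billion cells


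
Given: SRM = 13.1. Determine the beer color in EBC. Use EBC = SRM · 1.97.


EBC = 13.1 · 1.97

25.8070 EBC


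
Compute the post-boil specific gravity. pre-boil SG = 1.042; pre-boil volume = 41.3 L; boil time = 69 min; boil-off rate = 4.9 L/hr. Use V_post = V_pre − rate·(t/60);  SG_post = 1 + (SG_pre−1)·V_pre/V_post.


V_post = 41.3 − 4.9·(69/60) = 35.6650
SG_post = 1 + (1.042 − 1)·41.3/35.6650

1.0486


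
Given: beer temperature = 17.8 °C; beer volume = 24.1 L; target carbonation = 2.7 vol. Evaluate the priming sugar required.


residual = 14.695·(0.01821 + 0.09011·e^(−0.04·T));  sugar = (target − residual)·4.0·V
residual = 14.695·(0.01821 + 0.09011·e^(−0.04·17.8)) = 0.9173
sugar = (2.7 − 0.9173)·4.0·24.1

171.8509 g


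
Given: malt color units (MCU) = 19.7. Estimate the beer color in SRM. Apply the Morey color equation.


SRM = 1.4922 · MCU^0.6859
SRM = 1.4922 · 19.7^0.6859

11.5266 SRM


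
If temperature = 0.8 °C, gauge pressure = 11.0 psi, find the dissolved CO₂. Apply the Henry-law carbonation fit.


vols = (P + 14.695)·(0.01821 + 0.09011·e^(−0.04·T))
vols = (11.0 + 14.695)·(0.01821 + 0.09011·e^(−0.04·0.8))

2.7104 volumes


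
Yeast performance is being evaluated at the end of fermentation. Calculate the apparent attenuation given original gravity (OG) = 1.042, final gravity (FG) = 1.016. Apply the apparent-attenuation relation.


AA = (OG − FG)/(OG − 1) · 100
AA = (1.042 − 1.016)/(1.042 − 1) · 100

61.9048 %


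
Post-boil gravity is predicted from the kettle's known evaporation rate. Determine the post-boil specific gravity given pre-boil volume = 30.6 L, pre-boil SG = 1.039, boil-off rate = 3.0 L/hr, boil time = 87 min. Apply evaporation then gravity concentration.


V_post = V_pre − rate·(t/60);  SG_post = 1 + (SG_pre−1)·V_pre/V_post
V_post = 30.6 − 3.0·(87/60) = 26.2500
SG_post = 1 + (1.039 − 1)·30.6/26.2500

1.0455


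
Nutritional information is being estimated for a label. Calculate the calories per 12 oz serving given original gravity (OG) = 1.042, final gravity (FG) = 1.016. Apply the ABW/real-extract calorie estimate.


ABW = (OG−FG)·131.25·0.79/FG;  °P = 259 − 259/SG (for OG→OE and FG→AE);  RE = 0.1808·OE + 0.8192·AE;  Cal = (6.9·ABW + 4·(RE−0.1))·FG·3.55
ABW = (1.042 − 1.016)·131.25·0.79/1.016 = 2.6534
OE = 259 − 259/1.042 = 10.4395 °P
AE = 259 − 259/1.016 = 4.0787 °P
RE = 0.1808·10.4395 + 0.8192·4.0787 = 5.2288 °P
Cal = (6.9·2.6534 + 4·(5.2288−0.1))·1.016·3.55

140.0293 kcal


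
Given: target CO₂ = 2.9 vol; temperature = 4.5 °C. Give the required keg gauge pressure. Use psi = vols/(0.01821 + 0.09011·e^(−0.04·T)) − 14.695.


psi = 2.9/(0.01821 + 0.09011·e^(−0.04·4.5)) − 14.695

16.3289 psi


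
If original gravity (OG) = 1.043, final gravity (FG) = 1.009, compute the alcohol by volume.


ABV = (OG − FG) · 131.25
ABV = (1.043 − 1.009) · 131.25

4.4625 % ABV


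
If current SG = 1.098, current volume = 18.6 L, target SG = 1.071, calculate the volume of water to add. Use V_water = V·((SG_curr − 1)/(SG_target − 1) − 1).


V_water = 18.6·((1.098 − 1)/(1.071 − 1) − 1)

7.0732 L


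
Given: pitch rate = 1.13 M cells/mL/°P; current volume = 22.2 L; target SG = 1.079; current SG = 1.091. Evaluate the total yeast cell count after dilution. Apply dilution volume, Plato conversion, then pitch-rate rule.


V_w = V·((SG_c−1)/(SG_t−1)−1);  °P = 259 − 259/SG_t;  cells = rate·(V+V_w)·°P
V_w = 22.2·((1.091−1)/(1.079−1)−1) = 3.3722
V_final = 22.2 + 3.3722 = 25.5722
°P = 259 − 259/1.079 = 18.9629
cells = 1.13·25.5722·18.9629

547.9629 billion cells


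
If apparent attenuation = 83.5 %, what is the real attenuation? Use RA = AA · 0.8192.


RA = 83.5 · 0.8192

68.4032 %


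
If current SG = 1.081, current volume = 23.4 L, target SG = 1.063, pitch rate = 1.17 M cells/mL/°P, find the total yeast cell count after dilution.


V_w = V·((SG_c−1)/(SG_t−1)−1);  °P = 259 − 259/SG_t;  cells = rate·(V+V_w)·°P
V_w = 23.4·((1.081−1)/(1.063−1)−1) = 6.6857
V_final = 23.4 + 6.6857 = 30.0857
°P = 259 − 259/1.063 = 15.3500
cells = 1.17·30.0857·15.3500

540.3227 billion cells


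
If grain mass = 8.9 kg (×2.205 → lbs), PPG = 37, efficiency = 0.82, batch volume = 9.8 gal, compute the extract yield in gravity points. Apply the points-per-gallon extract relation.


points = lbs × PPG × eff / vol
lbs = 8.9 × 2.205 = 19.6245
points = 19.6245 × 37 × 0.82 / 9.8

60.7558 points


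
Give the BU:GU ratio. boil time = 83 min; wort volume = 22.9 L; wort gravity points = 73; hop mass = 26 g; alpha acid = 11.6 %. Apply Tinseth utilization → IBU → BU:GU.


U = 1.65·0.000125^(GP/1000)·(1−e^(−0.04t))/4.15;  IBU = (α/100)·m·U·1000/V;  BU:GU = IBU/GP
U = 1.65·0.000125^(73/1000)·(1−e^(−0.04·83))/4.15 = 0.1988
IBU = (11.6/100)·26·0.1988·1000/22.9 = 26.1887
BU:GU = 26.1887/73

0.3587


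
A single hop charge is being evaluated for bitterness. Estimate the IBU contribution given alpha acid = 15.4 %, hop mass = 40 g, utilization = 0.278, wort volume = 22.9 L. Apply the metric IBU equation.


IBU = (α/100)·mass·U·1000 / V
IBU = (15.4/100)·40·0.278·1000 / 22.9

74.7808 IBU


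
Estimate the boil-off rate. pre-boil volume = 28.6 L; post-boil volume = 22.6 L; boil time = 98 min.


rate = (V_pre − V_post) / (t_min/60)
rate = (28.6 − 22.6) / (98/60)

3.6735 L/hr


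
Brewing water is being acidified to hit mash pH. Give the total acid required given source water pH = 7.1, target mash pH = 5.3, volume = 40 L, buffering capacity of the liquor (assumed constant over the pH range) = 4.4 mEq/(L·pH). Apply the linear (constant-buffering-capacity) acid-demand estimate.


acid = buffering capacity · (pH_source − pH_target) · V
acid = 4.4 · (7.1 − 5.3) · 40

316.8000 mEq


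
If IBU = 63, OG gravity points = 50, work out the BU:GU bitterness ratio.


BU:GU = IBU / OG_points
BU:GU = 63 / 50

1.2600


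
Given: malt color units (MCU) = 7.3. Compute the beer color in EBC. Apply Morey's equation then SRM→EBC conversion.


SRM = 1.4922·MCU^0.6859;  EBC = SRM·1.97
SRM = 1.4922·7.3^0.6859 = 5.8342
EBC = 5.8342·1.97

11.4933 EBC


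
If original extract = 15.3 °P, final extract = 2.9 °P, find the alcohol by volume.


SG = 259/(259 − P);  ABV = (OG − FG)·131.25
OG = 259/(259 − 15.3) = 1.0628
FG = 259/(259 − 2.9) = 1.0113
ABV = (1.0628 − 1.0113)·131.25

6.7539 % ABV


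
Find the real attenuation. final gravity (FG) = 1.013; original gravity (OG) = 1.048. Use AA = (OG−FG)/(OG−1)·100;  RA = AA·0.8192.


AA = (1.048 − 1.013)/(1.048 − 1)·100 = 72.9167
RA = 72.9167·0.8192

59.7333 %


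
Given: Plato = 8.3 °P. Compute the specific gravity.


SG = 259/(259 − P)
SG = 259/(259 − 8.3)

1.0331


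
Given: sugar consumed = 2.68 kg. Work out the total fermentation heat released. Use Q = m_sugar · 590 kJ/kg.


Q = 2.68 · 590

1581.2000 kJ


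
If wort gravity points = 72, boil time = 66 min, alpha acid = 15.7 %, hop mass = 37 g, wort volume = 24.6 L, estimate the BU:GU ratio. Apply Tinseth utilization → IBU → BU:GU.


U = 1.65·0.000125^(GP/1000)·(1−e^(−0.04t))/4.15;  IBU = (α/100)·m·U·1000/V;  BU:GU = IBU/GP
U = 1.65·0.000125^(72/1000)·(1−e^(−0.04·66))/4.15 = 0.1933
IBU = (15.7/100)·37·0.1933·1000/24.6 = 45.6485
BU:GU = 45.6485/72

0.6340


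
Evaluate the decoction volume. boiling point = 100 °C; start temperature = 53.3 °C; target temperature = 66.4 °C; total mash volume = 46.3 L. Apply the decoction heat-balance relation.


V_dec = V_total·(T_target − T_start)/(T_boil − T_start)
V_dec = 46.3·(66.4 − 53.3)/(100 − 53.3)

12.9878 L


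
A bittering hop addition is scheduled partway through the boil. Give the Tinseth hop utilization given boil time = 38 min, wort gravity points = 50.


U = 1.65·0.000125^(GP/1000) · (1 − e^(−0.04·t))/4.15
bigness = 1.65·0.000125^(50/1000) = 1.0528
boil_factor = (1 − e^(−0.04·38))/4.15 = 0.1883
U = 1.0528 · 0.1883

0.1982


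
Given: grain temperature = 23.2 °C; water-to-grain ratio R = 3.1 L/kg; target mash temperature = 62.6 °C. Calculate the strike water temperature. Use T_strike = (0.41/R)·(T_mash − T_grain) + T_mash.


T_strike = (0.41/3.1)·(62.6 − 23.2) + 62.6

67.8110 °C


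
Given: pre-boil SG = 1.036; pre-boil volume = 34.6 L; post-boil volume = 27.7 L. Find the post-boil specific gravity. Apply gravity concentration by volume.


SG_post = 1 + (SG_pre − 1)·V_pre/V_post
pts_pre = (1.036 − 1)·1000 = 36.0000
pts_post = 36.0000·34.6/27.7 = 44.9675
SG_post = 1 + 44.9675/1000

1.0450


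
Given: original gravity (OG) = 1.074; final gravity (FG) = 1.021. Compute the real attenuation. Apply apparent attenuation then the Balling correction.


AA = (OG−FG)/(OG−1)·100;  RA = AA·0.8192
AA = (1.074 − 1.021)/(1.074 − 1)·100 = 71.6216
RA = 71.6216·0.8192

58.6724 %


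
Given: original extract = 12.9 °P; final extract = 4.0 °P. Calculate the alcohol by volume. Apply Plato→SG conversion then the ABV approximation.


SG = 259/(259 − P);  ABV = (OG − FG)·131.25
OG = 259/(259 − 12.9) = 1.0524
FG = 259/(259 − 4.0) = 1.0157
ABV = (1.0524 − 1.0157)·131.25

4.8210 % ABV


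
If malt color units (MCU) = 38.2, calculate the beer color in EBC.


SRM = 1.4922·MCU^0.6859;  EBC = SRM·1.97
SRM = 1.4922·38.2^0.6859 = 18.1537
EBC = 18.1537·1.97

35.7627 EBC


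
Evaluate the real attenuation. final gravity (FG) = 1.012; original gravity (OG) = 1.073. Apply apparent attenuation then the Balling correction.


AA = (OG−FG)/(OG−1)·100;  RA = AA·0.8192
AA = (1.073 − 1.012)/(1.073 − 1)·100 = 83.5616
RA = 83.5616·0.8192

68.4537 %


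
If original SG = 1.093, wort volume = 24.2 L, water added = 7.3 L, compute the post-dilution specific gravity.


SG_new = 1 + (SG_old − 1)·V_old/(V_old + V_water)
pts = (1.093 − 1)·1000·24.2/(24.2 + 7.3) = 71.4476
SG_new = 1 + 71.4476/1000

1.0714


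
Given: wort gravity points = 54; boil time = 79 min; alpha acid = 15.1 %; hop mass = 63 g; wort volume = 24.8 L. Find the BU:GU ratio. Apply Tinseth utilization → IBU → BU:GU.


U = 1.65·0.000125^(GP/1000)·(1−e^(−0.04t))/4.15;  IBU = (α/100)·m·U·1000/V;  BU:GU = IBU/GP
U = 1.65·0.000125^(54/1000)·(1−e^(−0.04·79))/4.15 = 0.2343
IBU = (15.1/100)·63·0.2343·1000/24.8 = 89.8891
BU:GU = 89.8891/54

1.6646


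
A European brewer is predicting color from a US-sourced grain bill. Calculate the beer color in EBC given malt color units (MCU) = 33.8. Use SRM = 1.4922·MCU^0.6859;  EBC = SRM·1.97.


SRM = 1.4922·33.8^0.6859 = 16.6921
EBC = 16.6921·1.97

32.8834 EBC


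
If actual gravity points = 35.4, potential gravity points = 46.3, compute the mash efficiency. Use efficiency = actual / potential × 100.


efficiency = 35.4 / 46.3 × 100

76.4579 %


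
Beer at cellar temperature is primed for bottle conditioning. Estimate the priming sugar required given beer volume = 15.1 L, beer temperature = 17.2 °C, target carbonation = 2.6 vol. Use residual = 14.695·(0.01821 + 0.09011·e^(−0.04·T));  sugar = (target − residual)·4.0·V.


residual = 14.695·(0.01821 + 0.09011·e^(−0.04·17.2)) = 0.9331
sugar = (2.6 − 0.9331)·4.0·15.1

100.6810 g


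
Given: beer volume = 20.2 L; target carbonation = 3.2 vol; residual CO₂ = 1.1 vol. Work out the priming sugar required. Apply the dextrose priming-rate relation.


sugar = (target − residual)·4.0·V
sugar = (3.2 − 1.1)·4.0·20.2

169.6800 g


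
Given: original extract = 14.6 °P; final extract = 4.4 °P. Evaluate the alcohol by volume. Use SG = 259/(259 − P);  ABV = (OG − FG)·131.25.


OG = 259/(259 − 14.6) = 1.0597
FG = 259/(259 − 4.4) = 1.0173
ABV = (1.0597 − 1.0173)·131.25

5.5724 % ABV


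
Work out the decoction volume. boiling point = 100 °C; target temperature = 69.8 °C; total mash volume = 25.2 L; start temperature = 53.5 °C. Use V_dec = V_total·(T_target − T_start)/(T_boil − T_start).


V_dec = 25.2·(69.8 − 53.5)/(100 − 53.5)

8.8335 L


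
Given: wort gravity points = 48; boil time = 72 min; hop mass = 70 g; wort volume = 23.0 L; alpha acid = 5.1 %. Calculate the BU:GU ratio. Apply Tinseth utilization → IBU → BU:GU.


U = 1.65·0.000125^(GP/1000)·(1−e^(−0.04t))/4.15;  IBU = (α/100)·m·U·1000/V;  BU:GU = IBU/GP
U = 1.65·0.000125^(48/1000)·(1−e^(−0.04·72))/4.15 = 0.2438
IBU = (5.1/100)·70·0.2438·1000/23.0 = 37.8388
BU:GU = 37.8388/48

0.7883


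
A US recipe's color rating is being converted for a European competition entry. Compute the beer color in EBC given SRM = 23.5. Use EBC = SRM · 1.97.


EBC = 23.5 · 1.97

46.2950 EBC


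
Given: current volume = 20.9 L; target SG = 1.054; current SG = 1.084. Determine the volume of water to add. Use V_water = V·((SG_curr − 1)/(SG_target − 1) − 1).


V_water = 20.9·((1.084 − 1)/(1.054 − 1) − 1)

11.6111 L


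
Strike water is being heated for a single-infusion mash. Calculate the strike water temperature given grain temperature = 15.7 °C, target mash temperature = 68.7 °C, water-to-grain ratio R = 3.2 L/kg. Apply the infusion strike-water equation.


T_strike = (0.41/R)·(T_mash − T_grain) + T_mash
T_strike = (0.41/3.2)·(68.7 − 15.7) + 68.7

75.4906 °C


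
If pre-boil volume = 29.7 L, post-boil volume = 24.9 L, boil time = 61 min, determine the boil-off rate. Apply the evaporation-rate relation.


rate = (V_pre − V_post) / (t_min/60)
rate = (29.7 − 24.9) / (61/60)

4.7213 L/hr


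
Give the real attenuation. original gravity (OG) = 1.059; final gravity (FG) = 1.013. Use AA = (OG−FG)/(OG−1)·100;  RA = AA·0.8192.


AA = (1.059 − 1.013)/(1.059 − 1)·100 = 77.9661
RA = 77.9661·0.8192

63.8698 %


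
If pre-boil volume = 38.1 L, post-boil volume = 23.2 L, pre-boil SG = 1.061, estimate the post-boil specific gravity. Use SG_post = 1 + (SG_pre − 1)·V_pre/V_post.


pts_pre = (1.061 − 1)·1000 = 61.0000
pts_post = 61.0000·38.1/23.2 = 100.1767
SG_post = 1 + 100.1767/1000

1.1002


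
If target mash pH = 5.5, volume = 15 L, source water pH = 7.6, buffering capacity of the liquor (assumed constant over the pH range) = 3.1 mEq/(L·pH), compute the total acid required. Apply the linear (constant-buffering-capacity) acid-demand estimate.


acid = buffering capacity · (pH_source − pH_target) · V
acid = 3.1 · (7.6 − 5.5) · 15

97.6500 mEq


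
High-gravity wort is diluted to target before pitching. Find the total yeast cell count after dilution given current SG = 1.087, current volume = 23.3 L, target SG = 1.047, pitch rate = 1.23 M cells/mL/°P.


V_w = V·((SG_c−1)/(SG_t−1)−1);  °P = 259 − 259/SG_t;  cells = rate·(V+V_w)·°P
V_w = 23.3·((1.087−1)/(1.047−1)−1) = 19.8298
V_final = 23.3 + 19.8298 = 43.1298
°P = 259 − 259/1.047 = 11.6266
cells = 1.23·43.1298·11.6266

616.7844 billion cells


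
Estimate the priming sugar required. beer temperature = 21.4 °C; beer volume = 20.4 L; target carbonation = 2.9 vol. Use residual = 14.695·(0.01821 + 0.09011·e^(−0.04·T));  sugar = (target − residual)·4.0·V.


residual = 14.695·(0.01821 + 0.09011·e^(−0.04·21.4)) = 0.8302
sugar = (2.9 − 0.8302)·4.0·20.4

168.8974 g


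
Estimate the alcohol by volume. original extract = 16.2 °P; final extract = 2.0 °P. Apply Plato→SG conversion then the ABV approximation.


SG = 259/(259 − P);  ABV = (OG − FG)·131.25
OG = 259/(259 − 16.2) = 1.0667
FG = 259/(259 − 2.0) = 1.0078
ABV = (1.0667 − 1.0078)·131.25

7.7358 % ABV


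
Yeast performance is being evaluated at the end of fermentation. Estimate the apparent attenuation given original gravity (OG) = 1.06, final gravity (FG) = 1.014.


AA = (OG − FG)/(OG − 1) · 100
AA = (1.06 − 1.014)/(1.06 − 1) · 100

76.6667 %


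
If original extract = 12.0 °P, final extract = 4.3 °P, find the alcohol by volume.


SG = 259/(259 − P);  ABV = (OG − FG)·131.25
OG = 259/(259 − 12.0) = 1.0486
FG = 259/(259 − 4.3) = 1.0169
ABV = (1.0486 − 1.0169)·131.25

4.1607 % ABV


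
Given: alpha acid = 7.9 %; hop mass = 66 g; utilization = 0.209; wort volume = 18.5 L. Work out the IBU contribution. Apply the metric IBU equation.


IBU = (α/100)·mass·U·1000 / V
IBU = (7.9/100)·66·0.209·1000 / 18.5

58.9041 IBU


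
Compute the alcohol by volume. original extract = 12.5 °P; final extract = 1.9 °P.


SG = 259/(259 − P);  ABV = (OG − FG)·131.25
OG = 259/(259 − 12.5) = 1.0507
FG = 259/(259 − 1.9) = 1.0074
ABV = (1.0507 − 1.0074)·131.25

5.6857 % ABV
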